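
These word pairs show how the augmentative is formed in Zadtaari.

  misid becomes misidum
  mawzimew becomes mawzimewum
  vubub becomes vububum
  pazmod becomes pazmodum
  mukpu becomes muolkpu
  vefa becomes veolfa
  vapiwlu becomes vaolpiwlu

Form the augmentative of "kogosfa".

koolgosfa

vubub and mukpu both have last vowel 'u' yet inflect differently (vububum, muolkpu), so the last vowel is not what conditions the rule; whether the stem ends in a vowel or a consonant is.
"kogosfa" ends in a vowel. The stems ending in a vowel (mukpu → muolkpu, vefa → veolfa, vapiwlu → vaolpiwlu) insert -ol- after the first vowel.
So kogosfa → koolgosfa.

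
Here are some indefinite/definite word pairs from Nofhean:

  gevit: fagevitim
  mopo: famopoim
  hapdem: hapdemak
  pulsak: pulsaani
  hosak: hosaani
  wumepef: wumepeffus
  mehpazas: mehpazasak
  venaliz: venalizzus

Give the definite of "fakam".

venaliz and gevit both have last vowel 'i' yet inflect differently (venalizzus, fagevitim), so the last vowel is not what conditions the rule; the final letter is.
"fakam" ends in -m. The one such stem in the data (hapdem → hapdemak) adds -ak, so the same rule applies.
The other patterns: stems ending in -k drop the final letter and add -ani; stems ending in -f or -z double the final consonant and add -us; stems ending in -o or -t add fa- … -im around the stem.
So fakam → fakamak.

fakamak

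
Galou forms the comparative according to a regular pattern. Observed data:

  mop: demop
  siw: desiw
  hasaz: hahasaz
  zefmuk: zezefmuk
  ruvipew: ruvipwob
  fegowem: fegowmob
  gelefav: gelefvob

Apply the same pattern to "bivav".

"bivav" has 2 vowels. The stems with 2 vowels (hasaz → hahasaz, zefmuk → zezefmuk) repeat the first consonant+vowel as a prefix.
So bivav → bibivav.

bibivav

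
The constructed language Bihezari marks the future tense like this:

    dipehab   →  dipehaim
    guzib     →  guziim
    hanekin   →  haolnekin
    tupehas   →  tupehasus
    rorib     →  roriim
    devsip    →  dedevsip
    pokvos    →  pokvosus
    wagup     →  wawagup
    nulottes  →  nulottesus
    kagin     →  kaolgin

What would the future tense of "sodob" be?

sodoim

dipehab and tupehas both have last vowel 'a' yet inflect differently (dipehaim, tupehasus), so the last vowel is not what conditions the rule; the final letter is.
"sodob" ends in -b. The stems ending in -b (guzib → guziim, rorib → roriim, dipehab → dipehaim) drop the final letter and add -im.
The other patterns: stems ending in -s add -us; stems ending in -p repeat the first consonant+vowel as a prefix; stems ending in -n insert -ol- after the first vowel.
So sodob → sodoim.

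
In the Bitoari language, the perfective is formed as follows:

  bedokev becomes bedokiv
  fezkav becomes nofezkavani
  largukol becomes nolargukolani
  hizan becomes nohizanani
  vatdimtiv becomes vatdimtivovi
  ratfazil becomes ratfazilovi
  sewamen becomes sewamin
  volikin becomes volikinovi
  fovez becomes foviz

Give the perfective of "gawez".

gawiz

"gawez" has last vowel 'e'. The stems whose last vowel is 'e' (fovez → foviz, sewamen → sewamin, bedokev → bedokiv) change the last vowel to 'i'.
So gawez → gawiz.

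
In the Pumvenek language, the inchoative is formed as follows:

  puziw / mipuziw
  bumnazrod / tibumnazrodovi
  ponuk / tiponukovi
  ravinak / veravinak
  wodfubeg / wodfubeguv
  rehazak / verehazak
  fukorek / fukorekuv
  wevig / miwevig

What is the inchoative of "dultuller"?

dultulleruv

"dultuller" has last vowel 'e'. The stems whose last vowel is 'e' (wodfubeg → wodfubeguv, fukorek → fukorekuv) add -uv.
The other patterns: stems whose last vowel is 'i' add the prefix mi-; stems whose last vowel is 'a' add the prefix ve-; stems whose last vowel is 'o' or 'u' add ti- … -ovi around the stem.
So dultuller → dultulleruv.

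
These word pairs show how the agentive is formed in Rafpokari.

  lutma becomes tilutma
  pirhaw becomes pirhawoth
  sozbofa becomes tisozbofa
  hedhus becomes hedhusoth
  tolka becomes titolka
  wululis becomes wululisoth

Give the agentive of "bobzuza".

"bobzuza" ends in a vowel. The stems ending in a vowel (lutma → tilutma, tolka → titolka, sozbofa → tisozbofa) add the prefix ti-.
So bobzuza → tibobzuza.

tibobzuza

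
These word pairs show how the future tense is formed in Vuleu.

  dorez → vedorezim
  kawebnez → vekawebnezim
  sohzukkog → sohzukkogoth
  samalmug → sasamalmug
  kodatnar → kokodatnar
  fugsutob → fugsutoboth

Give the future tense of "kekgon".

kekgonoth

sohzukkog and samalmug both end in -g yet inflect differently (sohzukkogoth, sasamalmug), so the final letter is not what conditions the rule; the last vowel is.
"kekgon" has last vowel 'o'. The stems whose last vowel is 'o' (fugsutob → fugsutoboth, sohzukkog → sohzukkogoth) add -oth.
The other patterns: stems whose last vowel is 'e' add ve- … -im around the stem; stems whose last vowel is 'a' or 'u' repeat the first consonant+vowel as a prefix.
So kekgon → kekgonoth.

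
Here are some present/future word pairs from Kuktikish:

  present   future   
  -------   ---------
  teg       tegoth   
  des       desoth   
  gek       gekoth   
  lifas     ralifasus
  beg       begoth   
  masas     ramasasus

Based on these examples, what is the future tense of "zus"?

zusoth

"zus" has 1 vowel. The stems with 1 vowel (gek → gekoth, teg → tegoth, beg → begoth) add -oth.
So zus → zusoth.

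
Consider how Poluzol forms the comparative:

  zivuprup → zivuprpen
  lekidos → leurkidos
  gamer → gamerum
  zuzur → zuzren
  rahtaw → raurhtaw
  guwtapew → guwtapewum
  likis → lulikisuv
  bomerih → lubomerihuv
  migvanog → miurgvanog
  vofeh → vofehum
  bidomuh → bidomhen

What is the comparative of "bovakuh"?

"bovakuh" has last vowel 'u'. The stems whose last vowel is 'u' (zivuprup → zivuprpen, zuzur → zuzren, bidomuh → bidomhen) delete the last vowel and add -en.
So bovakuh → bovakhen.

bovakhen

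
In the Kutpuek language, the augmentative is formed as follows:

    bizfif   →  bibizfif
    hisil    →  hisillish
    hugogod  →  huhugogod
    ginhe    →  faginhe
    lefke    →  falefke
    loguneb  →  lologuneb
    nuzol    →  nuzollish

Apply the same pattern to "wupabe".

fawupabe

"wupabe" ends in -e. The stems ending in -e (ginhe → faginhe, lefke → falefke) add the prefix fa-.
The other patterns: stems ending in -l double the final consonant and add -ish; stems ending in -b, -d or -f repeat the first consonant+vowel as a prefix.
So wupabe → fawupabe.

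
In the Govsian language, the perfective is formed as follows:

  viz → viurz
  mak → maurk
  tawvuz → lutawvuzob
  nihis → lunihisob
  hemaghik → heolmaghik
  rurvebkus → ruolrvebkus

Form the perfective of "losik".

lulosikob

"losik" has 2 vowels. The stems with 2 vowels (tawvuz → lutawvuzob, nihis → lunihisob) add lu- … -ob around the stem.
The other patterns: stems with 1 vowel insert -ur- after the first vowel; stems with 3 vowels insert -ol- after the first vowel.
So losik → lulosikob.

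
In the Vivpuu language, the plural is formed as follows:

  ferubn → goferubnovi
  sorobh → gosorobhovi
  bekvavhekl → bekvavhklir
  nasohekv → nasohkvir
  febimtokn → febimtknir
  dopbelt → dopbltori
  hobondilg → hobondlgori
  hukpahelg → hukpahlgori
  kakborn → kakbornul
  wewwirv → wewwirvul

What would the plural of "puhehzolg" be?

puhehzlgori

"puhehzolg" has second-to-last letter 'l'. The stems whose second-to-last letter is 'l' (dopbelt → dopbltori, hobondilg → hobondlgori, hukpahelg → hukpahlgori) delete the last vowel and add -ori.
So puhehzolg → puhehzlgori.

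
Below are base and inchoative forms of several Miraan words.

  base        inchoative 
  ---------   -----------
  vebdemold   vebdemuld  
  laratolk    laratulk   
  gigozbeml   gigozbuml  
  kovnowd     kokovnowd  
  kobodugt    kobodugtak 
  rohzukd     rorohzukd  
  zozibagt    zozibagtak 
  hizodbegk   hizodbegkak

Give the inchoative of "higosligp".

laratolk and hizodbegk both end in -k yet inflect differently (laratulk, hizodbegkak), so the final letter is not what conditions the rule; the second-to-last letter is.
"higosligp" has second-to-last letter 'g'. The stems whose second-to-last letter is 'g' (hizodbegk → hizodbegkak, zozibagt → zozibagtak, kobodugt → kobodugtak) add -ak.
The other patterns: stems whose second-to-last letter is 'l' or 'm' change the last vowel to 'u'; stems whose second-to-last letter is 'k' or 'w' repeat the first consonant+vowel as a prefix.
So higosligp → higosligpak.

higosligpak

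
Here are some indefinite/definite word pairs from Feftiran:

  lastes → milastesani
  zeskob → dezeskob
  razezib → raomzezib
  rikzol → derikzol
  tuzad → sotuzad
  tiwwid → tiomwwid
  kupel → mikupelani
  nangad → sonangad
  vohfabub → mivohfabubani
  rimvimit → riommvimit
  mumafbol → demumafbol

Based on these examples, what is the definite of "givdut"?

rikzol and kupel both end in -l yet inflect differently (derikzol, mikupelani), so the final letter is not what conditions the rule; the last vowel is.
"givdut" has last vowel 'u'. The one such stem in the data (vohfabub → mivohfabubani) adds mi- … -ani around the stem, so the same rule applies.
So givdut → migivdutani.

migivdutani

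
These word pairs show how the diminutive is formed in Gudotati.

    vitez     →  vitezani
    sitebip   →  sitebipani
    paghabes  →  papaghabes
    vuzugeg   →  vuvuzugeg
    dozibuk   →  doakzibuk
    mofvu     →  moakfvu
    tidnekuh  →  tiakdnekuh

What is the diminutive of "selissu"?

seaklissu

vitez and paghabes both have last vowel 'e' yet inflect differently (vitezani, papaghabes), so the last vowel is not what conditions the rule; the final letter is.
"selissu" ends in -u. The one such stem in the data (mofvu → moakfvu) inserts -ak- after the first vowel (as do dozibuk, tidnekuh), so the same rule applies.
So selissu → seaklissu.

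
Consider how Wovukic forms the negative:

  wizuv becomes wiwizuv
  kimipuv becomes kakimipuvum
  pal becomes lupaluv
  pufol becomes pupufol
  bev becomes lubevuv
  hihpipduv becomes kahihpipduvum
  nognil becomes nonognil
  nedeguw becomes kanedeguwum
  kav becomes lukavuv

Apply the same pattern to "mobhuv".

pal and nognil both end in -l yet inflect differently (lupaluv, nonognil), so the final letter is not what conditions the rule; the number of vowels is.
"mobhuv" has 2 vowels. The stems with 2 vowels (nognil → nonognil, pufol → pupufol, wizuv → wiwizuv) repeat the first consonant+vowel as a prefix.
So mobhuv → momobhuv.

momobhuv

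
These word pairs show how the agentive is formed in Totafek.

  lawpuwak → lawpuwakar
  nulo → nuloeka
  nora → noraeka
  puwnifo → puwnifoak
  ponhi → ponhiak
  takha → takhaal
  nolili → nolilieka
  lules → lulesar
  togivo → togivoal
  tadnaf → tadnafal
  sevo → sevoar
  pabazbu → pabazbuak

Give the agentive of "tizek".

tizekal

nolili and ponhi both end in -i yet inflect differently (nolilieka, ponhiak), so the final letter is not what conditions the rule; the first letter is.
"tizek" begins with t-. The stems beginning with t- (takha → takhaal, togivo → togivoal, tadnaf → tadnafal) add -al.
So tizek → tizekal.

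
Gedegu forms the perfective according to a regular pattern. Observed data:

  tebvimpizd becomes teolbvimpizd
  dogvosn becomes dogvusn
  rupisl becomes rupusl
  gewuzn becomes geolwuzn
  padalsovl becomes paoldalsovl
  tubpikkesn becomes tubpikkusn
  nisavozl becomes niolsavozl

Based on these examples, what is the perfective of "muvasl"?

muvusl

dogvosn and gewuzn both end in -n yet inflect differently (dogvusn, geolwuzn), so the final letter is not what conditions the rule; the second-to-last letter is.
"muvasl" has second-to-last letter 's'. The stems whose second-to-last letter is 's' (dogvosn → dogvusn, tubpikkesn → tubpikkusn, rupisl → rupusl) change the last vowel to 'u'.
The other pattern: stems whose second-to-last letter is 'v' or 'z' insert -ol- after the first vowel.
So muvasl → muvusl.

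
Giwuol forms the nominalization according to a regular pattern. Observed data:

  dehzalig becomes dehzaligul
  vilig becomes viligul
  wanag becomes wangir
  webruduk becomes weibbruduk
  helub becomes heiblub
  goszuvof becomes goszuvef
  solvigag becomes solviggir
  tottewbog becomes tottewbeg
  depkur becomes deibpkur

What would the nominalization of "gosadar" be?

gosadrir

"gosadar" has last vowel 'a'. The stems whose last vowel is 'a' (wanag → wangir, solvigag → solviggir) delete the last vowel and add -ir.
So gosadar → gosadrir.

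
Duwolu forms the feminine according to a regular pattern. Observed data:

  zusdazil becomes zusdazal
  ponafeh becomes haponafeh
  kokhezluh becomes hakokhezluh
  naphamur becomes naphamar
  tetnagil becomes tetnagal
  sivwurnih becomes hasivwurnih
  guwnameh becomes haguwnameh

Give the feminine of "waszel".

waszal

kokhezluh and naphamur both have last vowel 'u' yet inflect differently (hakokhezluh, naphamar), so the last vowel is not what conditions the rule; the final letter is.
"waszel" ends in -l. The stems ending in -l (tetnagil → tetnagal, zusdazil → zusdazal) change the last vowel to 'a'.
So waszel → waszal.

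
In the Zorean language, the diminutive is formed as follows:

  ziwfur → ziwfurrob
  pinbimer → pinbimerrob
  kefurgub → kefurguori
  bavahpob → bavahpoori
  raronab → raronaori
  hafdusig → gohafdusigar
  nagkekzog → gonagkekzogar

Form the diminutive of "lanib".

ziwfur and kefurgub both have last vowel 'u' yet inflect differently (ziwfurrob, kefurguori), so the last vowel is not what conditions the rule; the final letter is.
"lanib" ends in -b. The stems ending in -b (kefurgub → kefurguori, bavahpob → bavahpoori, raronab → raronaori) drop the final letter and add -ori.
So lanib → laniori.

laniori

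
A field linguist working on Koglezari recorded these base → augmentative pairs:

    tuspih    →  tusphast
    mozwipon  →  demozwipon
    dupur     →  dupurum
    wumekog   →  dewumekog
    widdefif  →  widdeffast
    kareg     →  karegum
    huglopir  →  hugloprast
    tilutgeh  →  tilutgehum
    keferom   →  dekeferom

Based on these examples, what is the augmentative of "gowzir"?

huglopir and dupur both end in -r yet inflect differently (hugloprast, dupurum), so the final letter is not what conditions the rule; the last vowel is.
"gowzir" has last vowel 'i'. The stems whose last vowel is 'i' (huglopir → hugloprast, widdefif → widdeffast, tuspih → tusphast) delete the last vowel and add -ast.
The other patterns: stems whose last vowel is 'o' add the prefix de-; stems whose last vowel is 'e' or 'u' add -um.
So gowzir → gowzrast.

gowzrast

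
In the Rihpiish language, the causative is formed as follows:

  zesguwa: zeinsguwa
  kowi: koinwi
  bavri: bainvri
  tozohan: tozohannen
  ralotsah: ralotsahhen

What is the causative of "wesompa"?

zesguwa and tozohan both have last vowel 'a' yet inflect differently (zeinsguwa, tozohannen), so the last vowel is not what conditions the rule; whether the stem ends in a vowel or a consonant is.
"wesompa" ends in a vowel. The stems ending in a vowel (zesguwa → zeinsguwa, kowi → koinwi, bavri → bainvri) insert -in- after the first vowel.
The other pattern: stems ending in a consonant double the final consonant and add -en.
So wesompa → weinsompa.

weinsompa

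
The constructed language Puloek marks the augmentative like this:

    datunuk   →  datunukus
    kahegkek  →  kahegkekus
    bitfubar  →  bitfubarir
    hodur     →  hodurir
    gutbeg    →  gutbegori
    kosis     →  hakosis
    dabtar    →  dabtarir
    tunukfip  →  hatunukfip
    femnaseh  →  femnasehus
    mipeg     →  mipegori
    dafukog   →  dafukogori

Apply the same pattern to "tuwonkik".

mipeg and kahegkek both have last vowel 'e' yet inflect differently (mipegori, kahegkekus), so the last vowel is not what conditions the rule; the final letter is.
"tuwonkik" ends in -k. The stems ending in -k (kahegkek → kahegkekus, datunuk → datunukus) add -us.
So tuwonkik → tuwonkikus.

tuwonkikus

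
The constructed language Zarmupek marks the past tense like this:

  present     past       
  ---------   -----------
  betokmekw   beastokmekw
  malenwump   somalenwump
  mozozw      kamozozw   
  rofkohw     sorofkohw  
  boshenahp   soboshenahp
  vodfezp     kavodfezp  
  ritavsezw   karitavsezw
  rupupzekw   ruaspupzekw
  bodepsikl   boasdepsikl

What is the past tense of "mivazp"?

kamivazp

"mivazp" has second-to-last letter 'z'. The stems whose second-to-last letter is 'z' (vodfezp → kavodfezp, ritavsezw → karitavsezw, mozozw → kamozozw) add the prefix ka-.
So mivazp → kamivazp.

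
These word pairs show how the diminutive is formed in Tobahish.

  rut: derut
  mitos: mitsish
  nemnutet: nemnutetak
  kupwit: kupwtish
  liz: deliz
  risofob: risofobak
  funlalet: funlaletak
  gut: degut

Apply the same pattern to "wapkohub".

gut and kupwit both end in -t yet inflect differently (degut, kupwtish), so the final letter is not what conditions the rule; the number of vowels is.
"wapkohub" has 3 vowels. The stems with 3 vowels (risofob → risofobak, nemnutet → nemnutetak, funlalet → funlaletak) add -ak.
The other patterns: stems with 1 vowel add the prefix de-; stems with 2 vowels delete the last vowel and add -ish.
So wapkohub → wapkohubak.

wapkohubak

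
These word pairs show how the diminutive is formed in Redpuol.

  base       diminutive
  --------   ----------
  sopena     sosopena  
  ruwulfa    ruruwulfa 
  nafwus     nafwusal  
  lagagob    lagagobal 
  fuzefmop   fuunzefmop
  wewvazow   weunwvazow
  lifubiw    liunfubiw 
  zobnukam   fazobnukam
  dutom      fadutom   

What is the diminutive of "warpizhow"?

"warpizhow" ends in -w. The stems ending in -w (wewvazow → weunwvazow, lifubiw → liunfubiw) insert -un- after the first vowel.
So warpizhow → waunrpizhow.

waunrpizhow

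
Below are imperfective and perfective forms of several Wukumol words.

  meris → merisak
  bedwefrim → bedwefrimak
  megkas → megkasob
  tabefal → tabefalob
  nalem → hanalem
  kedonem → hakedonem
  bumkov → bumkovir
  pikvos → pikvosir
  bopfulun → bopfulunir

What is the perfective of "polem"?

hapolem

meris and megkas both end in -s yet inflect differently (merisak, megkasob), so the final letter is not what conditions the rule; the last vowel is.
"polem" has last vowel 'e'. The stems whose last vowel is 'e' (nalem → hanalem, kedonem → hakedonem) add the prefix ha-.
So polem → hapolem.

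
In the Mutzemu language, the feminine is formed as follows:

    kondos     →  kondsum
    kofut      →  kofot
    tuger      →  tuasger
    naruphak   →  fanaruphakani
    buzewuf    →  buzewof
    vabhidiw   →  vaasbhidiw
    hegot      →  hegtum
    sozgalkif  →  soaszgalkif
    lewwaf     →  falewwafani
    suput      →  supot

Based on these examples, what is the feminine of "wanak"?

fawanakani

"wanak" has last vowel 'a'. The stems whose last vowel is 'a' (lewwaf → falewwafani, naruphak → fanaruphakani) add fa- … -ani around the stem.
So wanak → fawanakani.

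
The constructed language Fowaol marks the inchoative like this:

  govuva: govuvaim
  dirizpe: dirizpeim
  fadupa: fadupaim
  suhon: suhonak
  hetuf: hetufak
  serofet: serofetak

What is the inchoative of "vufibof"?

dirizpe and serofet both have last vowel 'e' yet inflect differently (dirizpeim, serofetak), so the last vowel is not what conditions the rule; whether the stem ends in a vowel or a consonant is.
"vufibof" ends in a consonant. The stems ending in a consonant (suhon → suhonak, hetuf → hetufak, serofet → serofetak) add -ak.
So vufibof → vufibofak.

vufibofak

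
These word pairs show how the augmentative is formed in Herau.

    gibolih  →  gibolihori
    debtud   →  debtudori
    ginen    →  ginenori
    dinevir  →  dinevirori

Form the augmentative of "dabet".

dabetori

Every pair shown (gibolih → gibolihori, debtud → debtudori, ginen → ginenori, …) follows the same rule: add -ori.
So dabet → dabetori.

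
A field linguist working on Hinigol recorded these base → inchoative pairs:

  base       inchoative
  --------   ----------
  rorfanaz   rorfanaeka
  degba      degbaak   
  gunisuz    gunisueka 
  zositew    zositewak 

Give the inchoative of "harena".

rorfanaz and degba both have last vowel 'a' yet inflect differently (rorfanaeka, degbaak), so the last vowel is not what conditions the rule; the final letter is.
"harena" ends in -a. The one such stem in the data (degba → degbaak) adds -ak, so the same rule applies.
The other pattern: stems ending in -z drop the final letter and add -eka.
So harena → harenaak.

harenaak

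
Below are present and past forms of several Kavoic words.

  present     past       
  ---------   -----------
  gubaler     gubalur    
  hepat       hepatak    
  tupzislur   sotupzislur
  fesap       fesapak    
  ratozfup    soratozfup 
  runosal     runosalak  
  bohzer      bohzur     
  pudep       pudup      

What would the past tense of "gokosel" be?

gokosul

fesap and pudep both end in -p yet inflect differently (fesapak, pudup), so the final letter is not what conditions the rule; the last vowel is.
"gokosel" has last vowel 'e'. The stems whose last vowel is 'e' (pudep → pudup, gubaler → gubalur, bohzer → bohzur) change the last vowel to 'u'.
So gokosel → gokosul.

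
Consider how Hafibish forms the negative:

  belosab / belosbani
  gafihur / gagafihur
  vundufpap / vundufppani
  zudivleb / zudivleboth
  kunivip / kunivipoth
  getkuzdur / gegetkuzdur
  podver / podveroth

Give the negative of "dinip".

getkuzdur and podver both end in -r yet inflect differently (gegetkuzdur, podveroth), so the final letter is not what conditions the rule; the last vowel is.
"dinip" has last vowel 'i'. The one such stem in the data (kunivip → kunivipoth) adds -oth, so the same rule applies.
The other patterns: stems whose last vowel is 'a' delete the last vowel and add -ani; stems whose last vowel is 'u' repeat the first consonant+vowel as a prefix.
So dinip → dinipoth.

dinipoth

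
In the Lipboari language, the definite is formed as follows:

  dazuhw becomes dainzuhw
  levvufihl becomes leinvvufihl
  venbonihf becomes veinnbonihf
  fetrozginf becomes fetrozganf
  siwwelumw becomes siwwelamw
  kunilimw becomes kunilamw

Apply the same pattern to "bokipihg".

boinkipihg

venbonihf and fetrozginf both end in -f yet inflect differently (veinnbonihf, fetrozganf), so the final letter is not what conditions the rule; the second-to-last letter is.
"bokipihg" has second-to-last letter 'h'. The stems whose second-to-last letter is 'h' (dazuhw → dainzuhw, levvufihl → leinvvufihl, venbonihf → veinnbonihf) insert -in- after the first vowel.
So bokipihg → boinkipihg.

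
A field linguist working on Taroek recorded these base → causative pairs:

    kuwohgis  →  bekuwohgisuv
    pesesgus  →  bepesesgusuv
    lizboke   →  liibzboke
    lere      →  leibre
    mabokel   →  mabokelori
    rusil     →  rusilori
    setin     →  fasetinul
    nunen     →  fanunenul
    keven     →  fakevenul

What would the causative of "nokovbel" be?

nokovbelori

lizboke and mabokel both have last vowel 'e' yet inflect differently (liibzboke, mabokelori), so the last vowel is not what conditions the rule; the final letter is.
"nokovbel" ends in -l. The stems ending in -l (mabokel → mabokelori, rusil → rusilori) add -ori.
The other patterns: stems ending in -s add be- … -uv around the stem; stems ending in -e insert -ib- after the first vowel; stems ending in -n add fa- … -ul around the stem.
So nokovbel → nokovbelori.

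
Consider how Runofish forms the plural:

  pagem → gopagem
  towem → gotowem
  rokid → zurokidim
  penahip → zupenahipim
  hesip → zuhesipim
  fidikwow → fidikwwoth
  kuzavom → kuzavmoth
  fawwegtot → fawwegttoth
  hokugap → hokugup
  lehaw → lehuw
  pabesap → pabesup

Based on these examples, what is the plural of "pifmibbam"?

"pifmibbam" has last vowel 'a'. The stems whose last vowel is 'a' (hokugap → hokugup, lehaw → lehuw, pabesap → pabesup) change the last vowel to 'u'.
The other patterns: stems whose last vowel is 'e' add the prefix go-; stems whose last vowel is 'i' add zu- … -im around the stem; stems whose last vowel is 'o' delete the last vowel and add -oth.
So pifmibbam → pifmibbum.

pifmibbum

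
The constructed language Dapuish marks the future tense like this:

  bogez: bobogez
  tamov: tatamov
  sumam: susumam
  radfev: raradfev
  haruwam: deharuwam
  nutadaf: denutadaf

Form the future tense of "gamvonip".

degamvonip

sumam and haruwam both end in -m yet inflect differently (susumam, deharuwam), so the final letter is not what conditions the rule; the number of vowels is.
"gamvonip" has 3 vowels. The stems with 3 vowels (haruwam → deharuwam, nutadaf → denutadaf) add the prefix de-.
The other pattern: stems with 2 vowels repeat the first consonant+vowel as a prefix.
So gamvonip → degamvonip.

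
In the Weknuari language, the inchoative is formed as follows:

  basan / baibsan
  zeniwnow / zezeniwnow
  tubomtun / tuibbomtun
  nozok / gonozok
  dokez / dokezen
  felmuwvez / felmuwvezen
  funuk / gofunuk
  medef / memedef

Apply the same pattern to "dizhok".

"dizhok" ends in -k. The stems ending in -k (nozok → gonozok, funuk → gofunuk) add the prefix go-.
The other patterns: stems ending in -n insert -ib- after the first vowel; stems ending in -z add -en; stems ending in -f or -w repeat the first consonant+vowel as a prefix.
So dizhok → godizhok.

godizhok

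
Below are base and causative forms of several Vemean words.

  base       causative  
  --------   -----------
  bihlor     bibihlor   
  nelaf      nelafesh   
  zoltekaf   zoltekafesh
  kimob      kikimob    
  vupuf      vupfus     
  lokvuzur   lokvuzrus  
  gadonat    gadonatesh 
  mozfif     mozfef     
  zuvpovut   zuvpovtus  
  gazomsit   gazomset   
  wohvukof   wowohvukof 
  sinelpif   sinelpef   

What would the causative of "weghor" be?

zuvpovut and gadonat both end in -t yet inflect differently (zuvpovtus, gadonatesh), so the final letter is not what conditions the rule; the last vowel is.
"weghor" has last vowel 'o'. The stems whose last vowel is 'o' (wohvukof → wowohvukof, bihlor → bibihlor, kimob → kikimob) repeat the first consonant+vowel as a prefix.
The other patterns: stems whose last vowel is 'u' delete the last vowel and add -us; stems whose last vowel is 'a' add -esh; stems whose last vowel is 'i' change the last vowel to 'e'.
So weghor → weweghor.

weweghor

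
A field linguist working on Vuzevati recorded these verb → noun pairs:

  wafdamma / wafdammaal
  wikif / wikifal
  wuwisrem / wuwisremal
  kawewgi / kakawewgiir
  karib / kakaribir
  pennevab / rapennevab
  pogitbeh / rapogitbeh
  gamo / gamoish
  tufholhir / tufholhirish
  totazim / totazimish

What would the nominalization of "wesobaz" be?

wesobazal

karib and pennevab both end in -b yet inflect differently (kakaribir, rapennevab), so the final letter is not what conditions the rule; the first letter is.
"wesobaz" begins with w-. The stems beginning with w- (wafdamma → wafdammaal, wikif → wikifal, wuwisrem → wuwisremal) add -al.
So wesobaz → wesobazal.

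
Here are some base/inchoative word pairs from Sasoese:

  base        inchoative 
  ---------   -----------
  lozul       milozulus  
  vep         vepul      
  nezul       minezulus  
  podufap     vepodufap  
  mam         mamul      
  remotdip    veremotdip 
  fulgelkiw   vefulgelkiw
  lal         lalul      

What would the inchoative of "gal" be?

galul

lal and nezul both end in -l yet inflect differently (lalul, minezulus), so the final letter is not what conditions the rule; the number of vowels is.
"gal" has 1 vowel. The stems with 1 vowel (vep → vepul, lal → lalul, mam → mamul) add -ul.
So gal → galul.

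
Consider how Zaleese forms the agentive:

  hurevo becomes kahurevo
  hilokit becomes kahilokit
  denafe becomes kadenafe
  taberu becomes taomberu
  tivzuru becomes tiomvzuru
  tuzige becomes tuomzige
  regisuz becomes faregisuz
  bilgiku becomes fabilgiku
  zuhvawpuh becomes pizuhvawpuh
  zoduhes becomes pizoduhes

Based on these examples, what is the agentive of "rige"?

denafe and tuzige both end in -e yet inflect differently (kadenafe, tuomzige), so the final letter is not what conditions the rule; the first letter is.
"rige" begins with r-. The one such stem in the data (regisuz → faregisuz) adds the prefix fa-, so the same rule applies.
So rige → farige.

farige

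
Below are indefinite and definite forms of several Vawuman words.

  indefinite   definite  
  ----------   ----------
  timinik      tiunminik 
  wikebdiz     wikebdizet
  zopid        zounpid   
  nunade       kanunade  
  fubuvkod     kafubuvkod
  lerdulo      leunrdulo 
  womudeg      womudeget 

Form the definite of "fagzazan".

fubuvkod and zopid both end in -d yet inflect differently (kafubuvkod, zounpid), so the final letter is not what conditions the rule; the first letter is.
"fagzazan" begins with f-. The one such stem in the data (fubuvkod → kafubuvkod) adds the prefix ka-, so the same rule applies.
The other patterns: stems beginning with w- add -et; stems beginning with l-, t- or z- insert -un- after the first vowel.
So fagzazan → kafagzazan.

kafagzazan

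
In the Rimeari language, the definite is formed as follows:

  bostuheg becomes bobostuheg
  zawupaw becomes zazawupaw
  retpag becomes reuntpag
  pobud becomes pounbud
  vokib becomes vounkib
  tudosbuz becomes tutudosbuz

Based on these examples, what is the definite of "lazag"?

launzag

retpag and bostuheg both end in -g yet inflect differently (reuntpag, bobostuheg), so the final letter is not what conditions the rule; the number of vowels is.
"lazag" has 2 vowels. The stems with 2 vowels (retpag → reuntpag, pobud → pounbud, vokib → vounkib) insert -un- after the first vowel.
So lazag → launzag.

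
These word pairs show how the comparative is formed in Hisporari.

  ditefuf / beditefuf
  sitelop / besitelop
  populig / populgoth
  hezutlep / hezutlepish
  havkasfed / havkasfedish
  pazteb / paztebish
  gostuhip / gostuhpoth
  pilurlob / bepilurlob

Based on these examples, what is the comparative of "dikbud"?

"dikbud" has last vowel 'u'. The one such stem in the data (ditefuf → beditefuf) adds the prefix be-, so the same rule applies.
The other patterns: stems whose last vowel is 'i' delete the last vowel and add -oth; stems whose last vowel is 'e' add -ish.
So dikbud → bedikbud.

bedikbud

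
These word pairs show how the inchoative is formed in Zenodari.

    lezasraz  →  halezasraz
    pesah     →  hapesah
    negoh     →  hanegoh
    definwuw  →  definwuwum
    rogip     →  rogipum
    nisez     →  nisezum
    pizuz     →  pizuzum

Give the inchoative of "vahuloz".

havahuloz

lezasraz and nisez both end in -z yet inflect differently (halezasraz, nisezum), so the final letter is not what conditions the rule; the last vowel is.
"vahuloz" has last vowel 'o'. The one such stem in the data (negoh → hanegoh) adds the prefix ha-, so the same rule applies.
So vahuloz → havahuloz.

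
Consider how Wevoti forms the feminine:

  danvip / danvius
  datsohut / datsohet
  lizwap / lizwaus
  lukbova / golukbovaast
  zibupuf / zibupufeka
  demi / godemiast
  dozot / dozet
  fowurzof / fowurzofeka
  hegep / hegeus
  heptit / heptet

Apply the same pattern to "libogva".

golibogvaast

fowurzof and dozot both have last vowel 'o' yet inflect differently (fowurzofeka, dozet), so the last vowel is not what conditions the rule; the final letter is.
"libogva" ends in -a. The one such stem in the data (lukbova → golukbovaast) adds go- … -ast around the stem, so the same rule applies.
The other patterns: stems ending in -f add -eka; stems ending in -p drop the final letter and add -us; stems ending in -t change the last vowel to 'e'.
So libogva → golibogvaast.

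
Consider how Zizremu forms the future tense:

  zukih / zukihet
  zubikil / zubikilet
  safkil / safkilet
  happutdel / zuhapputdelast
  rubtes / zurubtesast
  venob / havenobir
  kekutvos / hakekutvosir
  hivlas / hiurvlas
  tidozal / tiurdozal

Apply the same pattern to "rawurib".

rawuribet

zubikil and happutdel both end in -l yet inflect differently (zubikilet, zuhapputdelast), so the final letter is not what conditions the rule; the last vowel is.
"rawurib" has last vowel 'i'. The stems whose last vowel is 'i' (zukih → zukihet, zubikil → zubikilet, safkil → safkilet) add -et.
The other patterns: stems whose last vowel is 'e' add zu- … -ast around the stem; stems whose last vowel is 'o' add ha- … -ir around the stem; stems whose last vowel is 'a' insert -ur- after the first vowel.
So rawurib → rawuribet.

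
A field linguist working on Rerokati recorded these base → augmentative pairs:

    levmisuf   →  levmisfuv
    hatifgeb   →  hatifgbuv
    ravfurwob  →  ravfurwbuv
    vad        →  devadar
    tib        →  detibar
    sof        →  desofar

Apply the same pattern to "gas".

degasar

levmisuf and sof both end in -f yet inflect differently (levmisfuv, desofar), so the final letter is not what conditions the rule; the number of vowels is.
"gas" has 1 vowel. The stems with 1 vowel (sof → desofar, tib → detibar, vad → devadar) add de- … -ar around the stem.
The other pattern: stems with 3 vowels delete the last vowel and add -uv.
So gas → degasar.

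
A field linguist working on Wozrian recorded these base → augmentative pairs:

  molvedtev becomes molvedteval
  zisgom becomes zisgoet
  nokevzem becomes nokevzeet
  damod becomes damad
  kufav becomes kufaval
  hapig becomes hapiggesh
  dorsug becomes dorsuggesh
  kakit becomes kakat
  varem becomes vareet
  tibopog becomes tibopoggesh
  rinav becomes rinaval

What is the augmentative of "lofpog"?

molvedtev and varem both have last vowel 'e' yet inflect differently (molvedteval, vareet), so the last vowel is not what conditions the rule; the final letter is.
"lofpog" ends in -g. The stems ending in -g (dorsug → dorsuggesh, hapig → hapiggesh, tibopog → tibopoggesh) double the final consonant and add -esh.
The other patterns: stems ending in -v add -al; stems ending in -m drop the final letter and add -et; stems ending in -d or -t change the last vowel to 'a'.
So lofpog → lofpoggesh.

lofpoggesh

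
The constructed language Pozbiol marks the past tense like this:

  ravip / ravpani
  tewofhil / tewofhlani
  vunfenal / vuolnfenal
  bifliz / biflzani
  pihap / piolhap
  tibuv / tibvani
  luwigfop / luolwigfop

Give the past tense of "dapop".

daolpop

"dapop" has last vowel 'o'. The one such stem in the data (luwigfop → luolwigfop) inserts -ol- after the first vowel (as do pihap, vunfenal), so the same rule applies.
So dapop → daolpop.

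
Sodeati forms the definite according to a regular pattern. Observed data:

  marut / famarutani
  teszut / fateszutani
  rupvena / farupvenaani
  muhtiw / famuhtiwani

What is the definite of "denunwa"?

fadenunwaani

Every pair shown (marut → famarutani, teszut → fateszutani, rupvena → farupvenaani, …) follows the same rule: add fa- … -ani around the stem.
So denunwa → fadenunwaani.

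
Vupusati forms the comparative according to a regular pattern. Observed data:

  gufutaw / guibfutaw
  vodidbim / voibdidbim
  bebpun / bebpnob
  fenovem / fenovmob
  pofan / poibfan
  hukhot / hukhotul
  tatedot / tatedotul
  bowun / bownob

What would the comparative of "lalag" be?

pofan and bowun both end in -n yet inflect differently (poibfan, bownob), so the final letter is not what conditions the rule; the last vowel is.
"lalag" has last vowel 'a'. The stems whose last vowel is 'a' (pofan → poibfan, gufutaw → guibfutaw) insert -ib- after the first vowel.
The other patterns: stems whose last vowel is 'o' add -ul; stems whose last vowel is 'e' or 'u' delete the last vowel and add -ob.
So lalag → laiblag.

laiblag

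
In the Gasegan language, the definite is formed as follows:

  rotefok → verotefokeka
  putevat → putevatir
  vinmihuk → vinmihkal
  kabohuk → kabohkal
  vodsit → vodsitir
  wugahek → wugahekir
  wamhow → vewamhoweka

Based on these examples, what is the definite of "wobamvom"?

vewobamvomeka

rotefok and vinmihuk both end in -k yet inflect differently (verotefokeka, vinmihkal), so the final letter is not what conditions the rule; the last vowel is.
"wobamvom" has last vowel 'o'. The stems whose last vowel is 'o' (rotefok → verotefokeka, wamhow → vewamhoweka) add ve- … -eka around the stem.
So wobamvom → vewobamvomeka.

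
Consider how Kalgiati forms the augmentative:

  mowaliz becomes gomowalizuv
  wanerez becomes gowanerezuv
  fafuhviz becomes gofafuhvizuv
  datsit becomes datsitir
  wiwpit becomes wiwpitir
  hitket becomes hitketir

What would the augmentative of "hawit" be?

mowaliz and datsit both have last vowel 'i' yet inflect differently (gomowalizuv, datsitir), so the last vowel is not what conditions the rule; the final letter is.
"hawit" ends in -t. The stems ending in -t (datsit → datsitir, wiwpit → wiwpitir, hitket → hitketir) add -ir.
So hawit → hawitir.

hawitir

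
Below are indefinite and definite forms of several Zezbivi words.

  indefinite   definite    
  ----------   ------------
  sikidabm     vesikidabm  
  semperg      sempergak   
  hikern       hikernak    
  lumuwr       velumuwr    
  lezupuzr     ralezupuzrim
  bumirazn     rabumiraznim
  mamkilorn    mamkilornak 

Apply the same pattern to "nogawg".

"nogawg" has second-to-last letter 'w'. The one such stem in the data (lumuwr → velumuwr) adds the prefix ve-, so the same rule applies.
So nogawg → venogawg.

venogawg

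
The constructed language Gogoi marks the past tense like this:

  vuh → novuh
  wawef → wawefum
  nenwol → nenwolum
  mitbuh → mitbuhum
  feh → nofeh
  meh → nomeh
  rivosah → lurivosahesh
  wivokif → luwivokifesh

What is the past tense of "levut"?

"levut" has 2 vowels. The stems with 2 vowels (mitbuh → mitbuhum, nenwol → nenwolum, wawef → wawefum) add -um.
So levut → levutum.

levutum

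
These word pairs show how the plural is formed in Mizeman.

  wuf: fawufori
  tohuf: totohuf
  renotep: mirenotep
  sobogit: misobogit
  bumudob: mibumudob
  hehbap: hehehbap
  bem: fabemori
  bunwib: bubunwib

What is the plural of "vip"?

favipori

wuf and tohuf both end in -f yet inflect differently (fawufori, totohuf), so the final letter is not what conditions the rule; the number of vowels is.
"vip" has 1 vowel. The stems with 1 vowel (bem → fabemori, wuf → fawufori) add fa- … -ori around the stem.
The other patterns: stems with 2 vowels repeat the first consonant+vowel as a prefix; stems with 3 vowels add the prefix mi-.
So vip → favipori.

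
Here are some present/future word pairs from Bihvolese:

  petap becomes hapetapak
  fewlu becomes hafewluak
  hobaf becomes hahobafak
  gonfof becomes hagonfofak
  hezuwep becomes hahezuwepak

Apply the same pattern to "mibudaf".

hamibudafak

Every pair shown (petap → hapetapak, fewlu → hafewluak, hobaf → hahobafak, …) follows the same rule: add ha- … -ak around the stem.
So mibudaf → hamibudafak.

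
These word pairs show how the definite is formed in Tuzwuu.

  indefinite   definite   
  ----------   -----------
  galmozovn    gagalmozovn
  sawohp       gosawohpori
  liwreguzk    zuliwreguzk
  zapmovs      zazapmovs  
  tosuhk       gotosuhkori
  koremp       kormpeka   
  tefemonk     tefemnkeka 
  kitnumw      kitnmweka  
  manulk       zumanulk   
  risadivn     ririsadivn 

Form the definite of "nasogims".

"nasogims" has second-to-last letter 'm'. The stems whose second-to-last letter is 'm' (kitnumw → kitnmweka, koremp → kormpeka) delete the last vowel and add -eka.
The other patterns: stems whose second-to-last letter is 'l' or 'z' add the prefix zu-; stems whose second-to-last letter is 'h' add go- … -ori around the stem; stems whose second-to-last letter is 'v' repeat the first consonant+vowel as a prefix.
So nasogims → nasogmseka.

nasogmseka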